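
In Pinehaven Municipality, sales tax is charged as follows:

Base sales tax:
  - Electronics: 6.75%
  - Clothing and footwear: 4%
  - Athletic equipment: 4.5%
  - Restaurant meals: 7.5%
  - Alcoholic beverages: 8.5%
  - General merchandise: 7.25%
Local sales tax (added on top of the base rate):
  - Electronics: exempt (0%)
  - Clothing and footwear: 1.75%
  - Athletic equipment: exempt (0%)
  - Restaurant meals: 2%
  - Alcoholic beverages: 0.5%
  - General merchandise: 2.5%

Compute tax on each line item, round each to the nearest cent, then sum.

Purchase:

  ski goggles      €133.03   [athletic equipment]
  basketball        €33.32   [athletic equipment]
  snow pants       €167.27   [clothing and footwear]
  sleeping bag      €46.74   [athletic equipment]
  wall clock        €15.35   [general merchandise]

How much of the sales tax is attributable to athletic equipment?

€9.59

Ski goggles €133.03: athletic equipment → 4.5% + 0% local = 4.5% → €5.99
Basketball €33.32: athletic equipment → 4.5% + 0% local = 4.5% → €1.50
Sleeping bag €46.74: athletic equipment → 4.5% + 0% local = 4.5% → €2.10
Tax on athletic equipment = €5.99 + €1.50 + €2.10 = €9.59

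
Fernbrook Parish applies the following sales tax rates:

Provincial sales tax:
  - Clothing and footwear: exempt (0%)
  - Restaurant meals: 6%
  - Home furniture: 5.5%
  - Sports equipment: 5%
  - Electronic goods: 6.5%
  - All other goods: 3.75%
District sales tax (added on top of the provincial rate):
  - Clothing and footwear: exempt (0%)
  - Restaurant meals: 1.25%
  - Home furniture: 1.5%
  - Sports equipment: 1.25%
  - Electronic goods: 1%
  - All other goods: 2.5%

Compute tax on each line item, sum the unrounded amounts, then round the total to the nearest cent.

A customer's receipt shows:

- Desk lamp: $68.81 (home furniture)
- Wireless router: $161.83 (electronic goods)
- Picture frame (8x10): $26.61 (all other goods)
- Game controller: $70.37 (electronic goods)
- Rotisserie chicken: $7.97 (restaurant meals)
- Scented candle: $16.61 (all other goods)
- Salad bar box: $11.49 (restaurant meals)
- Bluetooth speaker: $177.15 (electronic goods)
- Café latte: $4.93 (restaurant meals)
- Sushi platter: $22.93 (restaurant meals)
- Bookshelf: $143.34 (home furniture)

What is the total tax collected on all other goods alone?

Picture frame (8x10) $26.61: all other goods → 3.75% + 2.5% district = 6.25% → $1.663125
Scented candle $16.61: all other goods → 3.75% + 2.5% district = 6.25% → $1.038125
Tax on all other goods: unrounded sum = $2.70125 → $2.70

$2.70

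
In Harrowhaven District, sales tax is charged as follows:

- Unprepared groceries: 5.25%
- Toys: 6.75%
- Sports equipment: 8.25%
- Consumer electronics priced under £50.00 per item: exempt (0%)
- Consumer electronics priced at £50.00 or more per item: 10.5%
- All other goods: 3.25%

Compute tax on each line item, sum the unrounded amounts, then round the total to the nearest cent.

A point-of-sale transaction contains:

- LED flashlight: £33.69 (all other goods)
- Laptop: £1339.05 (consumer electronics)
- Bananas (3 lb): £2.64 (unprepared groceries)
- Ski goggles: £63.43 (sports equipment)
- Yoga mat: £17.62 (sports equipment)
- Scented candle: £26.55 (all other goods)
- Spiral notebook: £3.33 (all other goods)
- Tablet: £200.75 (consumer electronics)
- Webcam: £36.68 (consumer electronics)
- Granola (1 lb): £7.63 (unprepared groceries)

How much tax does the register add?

LED flashlight £33.69: all other goods → 3.25% → £1.094925
Laptop £1339.05: consumer electronics, £50.00 or more → 10.5% → £140.60025
Bananas (3 lb) £2.64: unprepared groceries → 5.25% → £0.1386
Ski goggles £63.43: sports equipment → 8.25% → £5.232975
Yoga mat £17.62: sports equipment → 8.25% → £1.45365
Scented candle £26.55: all other goods → 3.25% → £0.862875
Spiral notebook £3.33: all other goods → 3.25% → £0.108225
Tablet £200.75: consumer electronics, £50.00 or more → 10.5% → £21.07875
Webcam £36.68: consumer electronics, under £50.00 → 0% → £0.00
Granola (1 lb) £7.63: unprepared groceries → 5.25% → £0.400575
Unrounded tax sum = £170.970825 → £170.97

£170.97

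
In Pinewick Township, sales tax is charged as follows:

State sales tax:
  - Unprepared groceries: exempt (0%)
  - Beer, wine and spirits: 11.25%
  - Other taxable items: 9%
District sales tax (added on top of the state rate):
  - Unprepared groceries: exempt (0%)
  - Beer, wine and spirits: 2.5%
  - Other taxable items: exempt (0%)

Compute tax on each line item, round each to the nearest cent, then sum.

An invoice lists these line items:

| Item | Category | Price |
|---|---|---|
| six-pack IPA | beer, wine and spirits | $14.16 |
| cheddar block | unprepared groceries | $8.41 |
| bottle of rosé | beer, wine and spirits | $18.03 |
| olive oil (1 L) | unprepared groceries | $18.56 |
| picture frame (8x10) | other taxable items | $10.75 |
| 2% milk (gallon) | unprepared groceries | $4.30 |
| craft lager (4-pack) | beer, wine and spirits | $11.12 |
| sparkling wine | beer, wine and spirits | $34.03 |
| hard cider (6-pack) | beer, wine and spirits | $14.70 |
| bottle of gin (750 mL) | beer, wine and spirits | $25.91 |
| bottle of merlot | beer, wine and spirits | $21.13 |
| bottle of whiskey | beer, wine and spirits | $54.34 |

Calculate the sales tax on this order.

Six-pack IPA $14.16: beer, wine and spirits → 11.25% + 2.5% district = 13.75% → $1.95
Cheddar block $8.41: unprepared groceries → 0% + 0% district = 0% → $0.00
Bottle of rosé $18.03: beer, wine and spirits → 11.25% + 2.5% district = 13.75% → $2.48
Olive oil (1 L) $18.56: unprepared groceries → 0% + 0% district = 0% → $0.00
Picture frame (8x10) $10.75: other taxable items → 9% + 0% district = 9% → $0.97
2% milk (gallon) $4.30: unprepared groceries → 0% + 0% district = 0% → $0.00
Craft lager (4-pack) $11.12: beer, wine and spirits → 11.25% + 2.5% district = 13.75% → $1.53
Sparkling wine $34.03: beer, wine and spirits → 11.25% + 2.5% district = 13.75% → $4.68
Hard cider (6-pack) $14.70: beer, wine and spirits → 11.25% + 2.5% district = 13.75% → $2.02
Bottle of gin (750 mL) $25.91: beer, wine and spirits → 11.25% + 2.5% district = 13.75% → $3.56
Bottle of merlot $21.13: beer, wine and spirits → 11.25% + 2.5% district = 13.75% → $2.91
Bottle of whiskey $54.34: beer, wine and spirits → 11.25% + 2.5% district = 13.75% → $7.47
Total tax = $1.95 + $2.48 + $0.97 + $1.53 + $4.68 + $2.02 + $3.56 + $2.91 + $7.47 = $27.57

$27.57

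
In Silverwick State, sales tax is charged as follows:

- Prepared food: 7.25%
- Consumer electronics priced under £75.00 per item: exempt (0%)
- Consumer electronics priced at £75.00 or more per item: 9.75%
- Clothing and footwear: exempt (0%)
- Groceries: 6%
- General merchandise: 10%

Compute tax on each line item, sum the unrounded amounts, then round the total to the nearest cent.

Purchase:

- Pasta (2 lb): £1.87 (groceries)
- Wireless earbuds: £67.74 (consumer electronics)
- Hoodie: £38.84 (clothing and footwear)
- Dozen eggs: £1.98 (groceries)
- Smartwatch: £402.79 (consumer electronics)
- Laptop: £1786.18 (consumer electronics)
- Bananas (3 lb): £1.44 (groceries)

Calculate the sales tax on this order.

Pasta (2 lb) £1.87: groceries → 6% → £0.1122
Wireless earbuds £67.74: consumer electronics, under £75.00 → 0% → £0.00
Hoodie £38.84: clothing and footwear → 0% → £0.00
Dozen eggs £1.98: groceries → 6% → £0.1188
Smartwatch £402.79: consumer electronics, £75.00 or more → 9.75% → £39.272025
Laptop £1786.18: consumer electronics, £75.00 or more → 9.75% → £174.15255
Bananas (3 lb) £1.44: groceries → 6% → £0.0864
Unrounded tax sum = £213.741975 → £213.74

£213.74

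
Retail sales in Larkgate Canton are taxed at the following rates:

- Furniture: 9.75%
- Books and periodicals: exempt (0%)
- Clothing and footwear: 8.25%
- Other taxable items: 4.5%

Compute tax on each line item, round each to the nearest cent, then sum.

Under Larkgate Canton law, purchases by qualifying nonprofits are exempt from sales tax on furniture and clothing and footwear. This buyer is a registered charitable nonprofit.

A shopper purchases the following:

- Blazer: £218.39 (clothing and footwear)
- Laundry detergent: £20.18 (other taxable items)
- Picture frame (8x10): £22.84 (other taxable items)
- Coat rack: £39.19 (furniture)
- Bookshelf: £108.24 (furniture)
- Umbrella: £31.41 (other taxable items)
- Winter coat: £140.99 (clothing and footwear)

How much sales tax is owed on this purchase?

£3.35

Blazer £218.39: clothing and footwear, buyer-exempt → 0% → £0.00
Laundry detergent £20.18: other taxable items → 4.5% → £0.91
Picture frame (8x10) £22.84: other taxable items → 4.5% → £1.03
Coat rack £39.19: furniture, buyer-exempt → 0% → £0.00
Bookshelf £108.24: furniture, buyer-exempt → 0% → £0.00
Umbrella £31.41: other taxable items → 4.5% → £1.41
Winter coat £140.99: clothing and footwear, buyer-exempt → 0% → £0.00
Total tax = £0.91 + £1.03 + £1.41 = £3.35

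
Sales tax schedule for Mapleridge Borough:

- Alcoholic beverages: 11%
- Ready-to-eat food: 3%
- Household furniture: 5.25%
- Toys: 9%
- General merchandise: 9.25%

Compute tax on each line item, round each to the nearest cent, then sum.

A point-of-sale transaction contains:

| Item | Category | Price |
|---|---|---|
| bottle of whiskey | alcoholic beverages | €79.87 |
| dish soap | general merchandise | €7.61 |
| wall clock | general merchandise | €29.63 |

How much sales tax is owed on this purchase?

€12.23

Bottle of whiskey €79.87: alcoholic beverages → 11% → €8.79
Dish soap €7.61: general merchandise → 9.25% → €0.70
Wall clock €29.63: general merchandise → 9.25% → €2.74
Total tax = €8.79 + €0.70 + €2.74 = €12.23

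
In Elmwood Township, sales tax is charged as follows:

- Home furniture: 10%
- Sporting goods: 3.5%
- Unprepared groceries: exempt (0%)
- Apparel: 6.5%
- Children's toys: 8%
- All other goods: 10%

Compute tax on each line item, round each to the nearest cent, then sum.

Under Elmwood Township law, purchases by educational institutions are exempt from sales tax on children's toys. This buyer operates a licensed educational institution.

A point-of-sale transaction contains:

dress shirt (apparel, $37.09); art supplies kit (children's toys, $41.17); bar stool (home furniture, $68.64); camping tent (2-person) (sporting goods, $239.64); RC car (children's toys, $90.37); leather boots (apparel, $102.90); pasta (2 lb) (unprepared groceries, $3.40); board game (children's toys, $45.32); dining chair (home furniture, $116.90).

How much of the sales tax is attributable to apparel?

$9.10

Dress shirt $37.09: apparel → 6.5% → $2.41
Leather boots $102.90: apparel → 6.5% → $6.69
Tax on apparel = $2.41 + $6.69 = $9.10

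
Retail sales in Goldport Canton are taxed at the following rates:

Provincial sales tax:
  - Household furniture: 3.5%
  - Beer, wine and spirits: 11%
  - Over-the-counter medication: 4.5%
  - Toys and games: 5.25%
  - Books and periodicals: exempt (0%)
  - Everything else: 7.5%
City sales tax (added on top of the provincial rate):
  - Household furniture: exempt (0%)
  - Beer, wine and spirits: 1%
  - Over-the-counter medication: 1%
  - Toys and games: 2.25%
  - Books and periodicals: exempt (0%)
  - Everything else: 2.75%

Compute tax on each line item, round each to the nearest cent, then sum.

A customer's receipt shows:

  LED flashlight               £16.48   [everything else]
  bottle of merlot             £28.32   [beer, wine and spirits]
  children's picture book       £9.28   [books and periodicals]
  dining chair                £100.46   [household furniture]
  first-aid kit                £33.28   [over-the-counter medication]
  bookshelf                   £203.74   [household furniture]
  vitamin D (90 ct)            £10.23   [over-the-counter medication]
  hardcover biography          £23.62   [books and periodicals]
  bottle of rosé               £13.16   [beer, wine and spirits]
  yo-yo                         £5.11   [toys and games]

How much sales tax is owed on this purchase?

£20.09

LED flashlight £16.48: everything else → 7.5% + 2.75% city = 10.25% → £1.69
Bottle of merlot £28.32: beer, wine and spirits → 11% + 1% city = 12% → £3.40
Children's picture book £9.28: books and periodicals → 0% + 0% city = 0% → £0.00
Dining chair £100.46: household furniture → 3.5% + 0% city = 3.5% → £3.52
First-aid kit £33.28: over-the-counter medication → 4.5% + 1% city = 5.5% → £1.83
Bookshelf £203.74: household furniture → 3.5% + 0% city = 3.5% → £7.13
Vitamin D (90 ct) £10.23: over-the-counter medication → 4.5% + 1% city = 5.5% → £0.56
Hardcover biography £23.62: books and periodicals → 0% + 0% city = 0% → £0.00
Bottle of rosé £13.16: beer, wine and spirits → 11% + 1% city = 12% → £1.58
Yo-yo £5.11: toys and games → 5.25% + 2.25% city = 7.5% → £0.38
Total tax = £1.69 + £3.40 + £3.52 + £1.83 + £7.13 + £0.56 + £1.58 + £0.38 = £20.09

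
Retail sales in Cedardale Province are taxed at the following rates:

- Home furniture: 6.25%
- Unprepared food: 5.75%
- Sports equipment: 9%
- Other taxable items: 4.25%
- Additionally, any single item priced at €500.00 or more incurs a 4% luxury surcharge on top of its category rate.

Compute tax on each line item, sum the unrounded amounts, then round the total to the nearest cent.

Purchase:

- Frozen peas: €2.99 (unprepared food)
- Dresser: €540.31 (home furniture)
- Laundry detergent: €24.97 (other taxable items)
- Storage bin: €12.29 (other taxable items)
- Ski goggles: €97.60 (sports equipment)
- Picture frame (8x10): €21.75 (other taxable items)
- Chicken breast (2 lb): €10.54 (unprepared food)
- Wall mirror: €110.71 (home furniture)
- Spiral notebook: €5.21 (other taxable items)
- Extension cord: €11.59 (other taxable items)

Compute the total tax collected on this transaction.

€75.09

Frozen peas €2.99: unprepared food → 5.75% → €0.171925
Dresser €540.31: home furniture → 6.25% + 4% surcharge = 10.25% → €55.381775
Laundry detergent €24.97: other taxable items → 4.25% → €1.061225
Storage bin €12.29: other taxable items → 4.25% → €0.522325
Ski goggles €97.60: sports equipment → 9% → €8.784
Picture frame (8x10) €21.75: other taxable items → 4.25% → €0.924375
Chicken breast (2 lb) €10.54: unprepared food → 5.75% → €0.60605
Wall mirror €110.71: home furniture → 6.25% → €6.919375
Spiral notebook €5.21: other taxable items → 4.25% → €0.221425
Extension cord €11.59: other taxable items → 4.25% → €0.492575
Unrounded tax sum = €75.08505 → €75.09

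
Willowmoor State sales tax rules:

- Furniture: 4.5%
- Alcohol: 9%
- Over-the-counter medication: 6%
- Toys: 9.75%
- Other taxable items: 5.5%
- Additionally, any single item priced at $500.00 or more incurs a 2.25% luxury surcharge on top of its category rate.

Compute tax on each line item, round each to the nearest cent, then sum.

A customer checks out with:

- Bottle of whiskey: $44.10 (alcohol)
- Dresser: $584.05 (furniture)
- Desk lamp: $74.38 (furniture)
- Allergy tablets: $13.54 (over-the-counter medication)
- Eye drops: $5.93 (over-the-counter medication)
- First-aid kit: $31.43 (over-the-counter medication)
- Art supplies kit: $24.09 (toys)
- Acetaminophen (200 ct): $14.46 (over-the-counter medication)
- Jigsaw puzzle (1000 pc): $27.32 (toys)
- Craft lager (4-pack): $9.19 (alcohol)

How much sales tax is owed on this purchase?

Bottle of whiskey $44.10: alcohol → 9% → $3.97
Dresser $584.05: furniture → 4.5% + 2.25% surcharge = 6.75% → $39.42
Desk lamp $74.38: furniture → 4.5% → $3.35
Allergy tablets $13.54: over-the-counter medication → 6% → $0.81
Eye drops $5.93: over-the-counter medication → 6% → $0.36
First-aid kit $31.43: over-the-counter medication → 6% → $1.89
Art supplies kit $24.09: toys → 9.75% → $2.35
Acetaminophen (200 ct) $14.46: over-the-counter medication → 6% → $0.87
Jigsaw puzzle (1000 pc) $27.32: toys → 9.75% → $2.66
Craft lager (4-pack) $9.19: alcohol → 9% → $0.83
Total tax = $3.97 + $39.42 + $3.35 + $0.81 + $0.36 + $1.89 + $2.35 + $0.87 + $2.66 + $0.83 = $56.51

$56.51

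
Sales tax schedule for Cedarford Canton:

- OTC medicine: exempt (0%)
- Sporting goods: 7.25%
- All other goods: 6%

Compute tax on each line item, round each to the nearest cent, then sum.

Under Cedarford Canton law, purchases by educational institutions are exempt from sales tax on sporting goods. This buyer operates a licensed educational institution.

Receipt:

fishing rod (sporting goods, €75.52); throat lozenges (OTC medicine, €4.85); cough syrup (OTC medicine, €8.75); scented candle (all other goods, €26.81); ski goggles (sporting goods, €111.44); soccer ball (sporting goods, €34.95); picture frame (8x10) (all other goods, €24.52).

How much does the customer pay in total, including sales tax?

Fishing rod €75.52: sporting goods, buyer-exempt → 0% → €0.00
Throat lozenges €4.85: OTC medicine → 0% → €0.00
Cough syrup €8.75: OTC medicine → 0% → €0.00
Scented candle €26.81: all other goods → 6% → €1.61
Ski goggles €111.44: sporting goods, buyer-exempt → 0% → €0.00
Soccer ball €34.95: sporting goods, buyer-exempt → 0% → €0.00
Picture frame (8x10) €24.52: all other goods → 6% → €1.47
Subtotal = €286.84; tax = €3.08; total due = €289.92

€289.92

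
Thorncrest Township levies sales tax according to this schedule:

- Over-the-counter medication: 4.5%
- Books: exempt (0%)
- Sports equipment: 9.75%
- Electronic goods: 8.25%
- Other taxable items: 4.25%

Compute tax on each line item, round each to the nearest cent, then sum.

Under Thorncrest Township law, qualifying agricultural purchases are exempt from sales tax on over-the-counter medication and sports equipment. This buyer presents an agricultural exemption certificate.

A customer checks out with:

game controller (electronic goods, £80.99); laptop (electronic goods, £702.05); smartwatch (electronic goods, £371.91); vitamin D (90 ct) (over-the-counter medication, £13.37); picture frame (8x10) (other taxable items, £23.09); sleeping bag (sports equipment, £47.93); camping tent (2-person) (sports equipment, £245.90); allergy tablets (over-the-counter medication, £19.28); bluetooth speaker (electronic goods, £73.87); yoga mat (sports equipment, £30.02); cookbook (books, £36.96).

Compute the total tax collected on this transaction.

£102.35

Game controller £80.99: electronic goods → 8.25% → £6.68
Laptop £702.05: electronic goods → 8.25% → £57.92
Smartwatch £371.91: electronic goods → 8.25% → £30.68
Vitamin D (90 ct) £13.37: over-the-counter medication, buyer-exempt → 0% → £0.00
Picture frame (8x10) £23.09: other taxable items → 4.25% → £0.98
Sleeping bag £47.93: sports equipment, buyer-exempt → 0% → £0.00
Camping tent (2-person) £245.90: sports equipment, buyer-exempt → 0% → £0.00
Allergy tablets £19.28: over-the-counter medication, buyer-exempt → 0% → £0.00
Bluetooth speaker £73.87: electronic goods → 8.25% → £6.09
Yoga mat £30.02: sports equipment, buyer-exempt → 0% → £0.00
Cookbook £36.96: books → 0% → £0.00
Total tax = £6.68 + £57.92 + £30.68 + £0.98 + £6.09 = £102.35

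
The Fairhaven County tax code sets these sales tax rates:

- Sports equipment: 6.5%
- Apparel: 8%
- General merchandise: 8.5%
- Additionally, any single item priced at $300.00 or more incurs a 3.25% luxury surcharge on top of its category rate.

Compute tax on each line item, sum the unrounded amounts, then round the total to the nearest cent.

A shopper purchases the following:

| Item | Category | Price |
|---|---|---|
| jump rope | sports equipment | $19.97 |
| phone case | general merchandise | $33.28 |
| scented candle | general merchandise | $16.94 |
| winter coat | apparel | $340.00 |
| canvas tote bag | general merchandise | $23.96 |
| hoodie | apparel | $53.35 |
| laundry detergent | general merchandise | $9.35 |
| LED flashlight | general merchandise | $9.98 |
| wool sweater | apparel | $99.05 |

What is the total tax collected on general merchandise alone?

Phone case $33.28: general merchandise → 8.5% → $2.8288
Scented candle $16.94: general merchandise → 8.5% → $1.4399
Canvas tote bag $23.96: general merchandise → 8.5% → $2.0366
Laundry detergent $9.35: general merchandise → 8.5% → $0.79475
LED flashlight $9.98: general merchandise → 8.5% → $0.8483
Tax on general merchandise: unrounded sum = $7.94835 → $7.95

$7.95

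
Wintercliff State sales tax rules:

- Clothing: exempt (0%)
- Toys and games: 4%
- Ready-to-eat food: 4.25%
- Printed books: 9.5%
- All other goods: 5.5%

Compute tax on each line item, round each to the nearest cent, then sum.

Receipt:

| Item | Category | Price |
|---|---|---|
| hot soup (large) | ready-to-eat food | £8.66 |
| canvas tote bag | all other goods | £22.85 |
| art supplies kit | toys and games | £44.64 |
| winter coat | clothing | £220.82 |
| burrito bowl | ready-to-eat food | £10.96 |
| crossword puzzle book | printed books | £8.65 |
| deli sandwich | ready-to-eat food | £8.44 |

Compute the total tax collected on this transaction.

£5.07

Hot soup (large) £8.66: ready-to-eat food → 4.25% → £0.37
Canvas tote bag £22.85: all other goods → 5.5% → £1.26
Art supplies kit £44.64: toys and games → 4% → £1.79
Winter coat £220.82: clothing → 0% → £0.00
Burrito bowl £10.96: ready-to-eat food → 4.25% → £0.47
Crossword puzzle book £8.65: printed books → 9.5% → £0.82
Deli sandwich £8.44: ready-to-eat food → 4.25% → £0.36
Total tax = £0.37 + £1.26 + £1.79 + £0.47 + £0.82 + £0.36 = £5.07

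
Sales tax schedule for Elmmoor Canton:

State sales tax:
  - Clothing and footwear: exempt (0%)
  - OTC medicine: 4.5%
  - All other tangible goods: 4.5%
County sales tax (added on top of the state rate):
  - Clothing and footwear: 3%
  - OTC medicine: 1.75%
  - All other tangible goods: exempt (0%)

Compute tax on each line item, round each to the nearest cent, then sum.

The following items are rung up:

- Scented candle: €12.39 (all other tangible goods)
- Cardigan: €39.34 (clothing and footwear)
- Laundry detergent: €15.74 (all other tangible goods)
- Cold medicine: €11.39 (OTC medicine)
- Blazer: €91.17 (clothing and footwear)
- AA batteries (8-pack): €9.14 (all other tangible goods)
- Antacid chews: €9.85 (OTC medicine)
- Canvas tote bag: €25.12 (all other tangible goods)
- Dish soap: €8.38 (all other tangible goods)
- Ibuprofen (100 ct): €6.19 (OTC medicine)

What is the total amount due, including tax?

€237.54

Scented candle €12.39: all other tangible goods → 4.5% + 0% county = 4.5% → €0.56
Cardigan €39.34: clothing and footwear → 0% + 3% county = 3% → €1.18
Laundry detergent €15.74: all other tangible goods → 4.5% + 0% county = 4.5% → €0.71
Cold medicine €11.39: OTC medicine → 4.5% + 1.75% county = 6.25% → €0.71
Blazer €91.17: clothing and footwear → 0% + 3% county = 3% → €2.74
AA batteries (8-pack) €9.14: all other tangible goods → 4.5% + 0% county = 4.5% → €0.41
Antacid chews €9.85: OTC medicine → 4.5% + 1.75% county = 6.25% → €0.62
Canvas tote bag €25.12: all other tangible goods → 4.5% + 0% county = 4.5% → €1.13
Dish soap €8.38: all other tangible goods → 4.5% + 0% county = 4.5% → €0.38
Ibuprofen (100 ct) €6.19: OTC medicine → 4.5% + 1.75% county = 6.25% → €0.39
Subtotal = €228.71; tax = €8.83; total due = €237.54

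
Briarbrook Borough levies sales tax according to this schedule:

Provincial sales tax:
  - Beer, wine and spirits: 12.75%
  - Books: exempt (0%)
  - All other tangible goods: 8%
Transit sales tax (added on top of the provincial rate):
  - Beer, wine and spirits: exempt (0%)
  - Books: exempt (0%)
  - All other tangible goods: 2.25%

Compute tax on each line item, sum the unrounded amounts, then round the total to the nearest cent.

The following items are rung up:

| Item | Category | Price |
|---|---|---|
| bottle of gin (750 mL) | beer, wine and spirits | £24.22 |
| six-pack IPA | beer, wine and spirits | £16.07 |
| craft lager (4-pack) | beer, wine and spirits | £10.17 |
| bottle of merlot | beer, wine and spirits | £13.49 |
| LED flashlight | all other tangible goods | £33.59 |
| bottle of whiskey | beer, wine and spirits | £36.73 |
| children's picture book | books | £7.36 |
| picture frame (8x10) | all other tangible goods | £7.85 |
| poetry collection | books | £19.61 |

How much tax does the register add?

Bottle of gin (750 mL) £24.22: beer, wine and spirits → 12.75% + 0% transit = 12.75% → £3.08805
Six-pack IPA £16.07: beer, wine and spirits → 12.75% + 0% transit = 12.75% → £2.048925
Craft lager (4-pack) £10.17: beer, wine and spirits → 12.75% + 0% transit = 12.75% → £1.296675
Bottle of merlot £13.49: beer, wine and spirits → 12.75% + 0% transit = 12.75% → £1.719975
LED flashlight £33.59: all other tangible goods → 8% + 2.25% transit = 10.25% → £3.442975
Bottle of whiskey £36.73: beer, wine and spirits → 12.75% + 0% transit = 12.75% → £4.683075
Children's picture book £7.36: books → 0% + 0% transit = 0% → £0.00
Picture frame (8x10) £7.85: all other tangible goods → 8% + 2.25% transit = 10.25% → £0.804625
Poetry collection £19.61: books → 0% + 0% transit = 0% → £0.00
Unrounded tax sum = £17.0843 → £17.08

£17.08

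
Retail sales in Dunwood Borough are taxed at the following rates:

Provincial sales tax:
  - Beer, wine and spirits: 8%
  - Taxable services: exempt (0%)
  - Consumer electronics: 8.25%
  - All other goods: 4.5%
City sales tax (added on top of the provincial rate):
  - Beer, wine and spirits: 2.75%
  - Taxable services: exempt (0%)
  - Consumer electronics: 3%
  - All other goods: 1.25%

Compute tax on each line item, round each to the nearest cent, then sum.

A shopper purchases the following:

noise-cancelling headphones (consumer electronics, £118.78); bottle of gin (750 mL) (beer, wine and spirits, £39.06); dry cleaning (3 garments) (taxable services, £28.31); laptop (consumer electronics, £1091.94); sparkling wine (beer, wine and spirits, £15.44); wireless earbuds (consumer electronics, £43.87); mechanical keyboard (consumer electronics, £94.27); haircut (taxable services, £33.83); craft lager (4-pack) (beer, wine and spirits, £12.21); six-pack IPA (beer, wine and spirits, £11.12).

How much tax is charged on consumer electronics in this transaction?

£151.75

Noise-cancelling headphones £118.78: consumer electronics → 8.25% + 3% city = 11.25% → £13.36
Laptop £1091.94: consumer electronics → 8.25% + 3% city = 11.25% → £122.84
Wireless earbuds £43.87: consumer electronics → 8.25% + 3% city = 11.25% → £4.94
Mechanical keyboard £94.27: consumer electronics → 8.25% + 3% city = 11.25% → £10.61
Tax on consumer electronics = £13.36 + £122.84 + £4.94 + £10.61 = £151.75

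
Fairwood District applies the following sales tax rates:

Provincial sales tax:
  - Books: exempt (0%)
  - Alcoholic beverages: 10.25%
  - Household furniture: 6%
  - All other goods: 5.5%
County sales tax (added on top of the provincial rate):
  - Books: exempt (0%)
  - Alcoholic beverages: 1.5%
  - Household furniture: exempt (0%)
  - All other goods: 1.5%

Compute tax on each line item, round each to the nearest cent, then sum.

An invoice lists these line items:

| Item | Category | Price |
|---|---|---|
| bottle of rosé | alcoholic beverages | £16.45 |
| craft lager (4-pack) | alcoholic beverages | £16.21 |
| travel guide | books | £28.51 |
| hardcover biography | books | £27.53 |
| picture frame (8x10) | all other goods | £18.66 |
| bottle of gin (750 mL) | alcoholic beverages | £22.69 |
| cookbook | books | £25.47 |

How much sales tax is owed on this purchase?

Bottle of rosé £16.45: alcoholic beverages → 10.25% + 1.5% county = 11.75% → £1.93
Craft lager (4-pack) £16.21: alcoholic beverages → 10.25% + 1.5% county = 11.75% → £1.90
Travel guide £28.51: books → 0% + 0% county = 0% → £0.00
Hardcover biography £27.53: books → 0% + 0% county = 0% → £0.00
Picture frame (8x10) £18.66: all other goods → 5.5% + 1.5% county = 7% → £1.31
Bottle of gin (750 mL) £22.69: alcoholic beverages → 10.25% + 1.5% county = 11.75% → £2.67
Cookbook £25.47: books → 0% + 0% county = 0% → £0.00
Total tax = £1.93 + £1.90 + £1.31 + £2.67 = £7.81

£7.81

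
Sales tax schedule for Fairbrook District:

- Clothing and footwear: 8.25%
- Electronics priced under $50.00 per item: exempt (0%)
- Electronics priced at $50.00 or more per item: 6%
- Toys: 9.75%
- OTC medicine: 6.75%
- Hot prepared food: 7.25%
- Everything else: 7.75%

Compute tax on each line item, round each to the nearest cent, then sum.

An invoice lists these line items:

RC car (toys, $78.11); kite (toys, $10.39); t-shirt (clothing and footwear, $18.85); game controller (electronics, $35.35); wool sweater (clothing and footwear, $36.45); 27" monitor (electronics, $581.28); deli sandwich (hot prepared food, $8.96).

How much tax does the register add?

RC car $78.11: toys → 9.75% → $7.62
Kite $10.39: toys → 9.75% → $1.01
T-shirt $18.85: clothing and footwear → 8.25% → $1.56
Game controller $35.35: electronics, under $50.00 → 0% → $0.00
Wool sweater $36.45: clothing and footwear → 8.25% → $3.01
27" monitor $581.28: electronics, $50.00 or more → 6% → $34.88
Deli sandwich $8.96: hot prepared food → 7.25% → $0.65
Total tax = $7.62 + $1.01 + $1.56 + $3.01 + $34.88 + $0.65 = $48.73

$48.73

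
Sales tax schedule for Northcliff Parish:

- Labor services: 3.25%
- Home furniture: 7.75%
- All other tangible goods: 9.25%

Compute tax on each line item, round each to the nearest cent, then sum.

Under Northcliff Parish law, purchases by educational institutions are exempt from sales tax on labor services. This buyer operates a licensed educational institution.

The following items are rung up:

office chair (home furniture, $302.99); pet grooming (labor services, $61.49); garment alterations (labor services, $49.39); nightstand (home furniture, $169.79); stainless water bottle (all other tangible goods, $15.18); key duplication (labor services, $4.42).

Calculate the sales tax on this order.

Office chair $302.99: home furniture → 7.75% → $23.48
Pet grooming $61.49: labor services, buyer-exempt → 0% → $0.00
Garment alterations $49.39: labor services, buyer-exempt → 0% → $0.00
Nightstand $169.79: home furniture → 7.75% → $13.16
Stainless water bottle $15.18: all other tangible goods → 9.25% → $1.40
Key duplication $4.42: labor services, buyer-exempt → 0% → $0.00
Total tax = $23.48 + $13.16 + $1.40 = $38.04

$38.04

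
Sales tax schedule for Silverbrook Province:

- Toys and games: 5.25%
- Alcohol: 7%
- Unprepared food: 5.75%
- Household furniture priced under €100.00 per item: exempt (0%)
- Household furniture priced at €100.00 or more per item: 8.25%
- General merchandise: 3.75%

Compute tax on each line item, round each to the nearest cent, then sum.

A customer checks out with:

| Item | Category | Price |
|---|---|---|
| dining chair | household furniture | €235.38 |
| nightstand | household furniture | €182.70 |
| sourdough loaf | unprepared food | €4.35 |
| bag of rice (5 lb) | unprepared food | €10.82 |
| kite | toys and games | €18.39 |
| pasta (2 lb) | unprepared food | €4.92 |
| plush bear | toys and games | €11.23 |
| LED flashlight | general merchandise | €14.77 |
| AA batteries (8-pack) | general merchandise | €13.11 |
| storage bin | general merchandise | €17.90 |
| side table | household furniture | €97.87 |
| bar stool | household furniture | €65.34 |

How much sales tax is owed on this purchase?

€38.91

Dining chair €235.38: household furniture, €100.00 or more → 8.25% → €19.42
Nightstand €182.70: household furniture, €100.00 or more → 8.25% → €15.07
Sourdough loaf €4.35: unprepared food → 5.75% → €0.25
Bag of rice (5 lb) €10.82: unprepared food → 5.75% → €0.62
Kite €18.39: toys and games → 5.25% → €0.97
Pasta (2 lb) €4.92: unprepared food → 5.75% → €0.28
Plush bear €11.23: toys and games → 5.25% → €0.59
LED flashlight €14.77: general merchandise → 3.75% → €0.55
AA batteries (8-pack) €13.11: general merchandise → 3.75% → €0.49
Storage bin €17.90: general merchandise → 3.75% → €0.67
Side table €97.87: household furniture, under €100.00 → 0% → €0.00
Bar stool €65.34: household furniture, under €100.00 → 0% → €0.00
Total tax = €19.42 + €15.07 + €0.25 + €0.62 + €0.97 + €0.28 + €0.59 + €0.55 + €0.49 + €0.67 = €38.91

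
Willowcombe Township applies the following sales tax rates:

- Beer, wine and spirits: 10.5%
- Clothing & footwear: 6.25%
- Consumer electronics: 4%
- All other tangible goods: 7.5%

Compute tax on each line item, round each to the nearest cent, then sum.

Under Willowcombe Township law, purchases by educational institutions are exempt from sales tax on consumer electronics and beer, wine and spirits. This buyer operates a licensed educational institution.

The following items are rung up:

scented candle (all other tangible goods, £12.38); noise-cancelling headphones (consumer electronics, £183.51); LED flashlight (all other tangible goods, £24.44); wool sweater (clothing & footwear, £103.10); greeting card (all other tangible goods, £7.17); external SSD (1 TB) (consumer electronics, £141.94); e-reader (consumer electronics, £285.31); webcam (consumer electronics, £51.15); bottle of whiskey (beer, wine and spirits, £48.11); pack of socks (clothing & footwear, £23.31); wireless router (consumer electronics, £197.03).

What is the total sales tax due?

£11.20

Scented candle £12.38: all other tangible goods → 7.5% → £0.93
Noise-cancelling headphones £183.51: consumer electronics, buyer-exempt → 0% → £0.00
LED flashlight £24.44: all other tangible goods → 7.5% → £1.83
Wool sweater £103.10: clothing & footwear → 6.25% → £6.44
Greeting card £7.17: all other tangible goods → 7.5% → £0.54
External SSD (1 TB) £141.94: consumer electronics, buyer-exempt → 0% → £0.00
E-reader £285.31: consumer electronics, buyer-exempt → 0% → £0.00
Webcam £51.15: consumer electronics, buyer-exempt → 0% → £0.00
Bottle of whiskey £48.11: beer, wine and spirits, buyer-exempt → 0% → £0.00
Pack of socks £23.31: clothing & footwear → 6.25% → £1.46
Wireless router £197.03: consumer electronics, buyer-exempt → 0% → £0.00
Total tax = £0.93 + £1.83 + £6.44 + £0.54 + £1.46 = £11.20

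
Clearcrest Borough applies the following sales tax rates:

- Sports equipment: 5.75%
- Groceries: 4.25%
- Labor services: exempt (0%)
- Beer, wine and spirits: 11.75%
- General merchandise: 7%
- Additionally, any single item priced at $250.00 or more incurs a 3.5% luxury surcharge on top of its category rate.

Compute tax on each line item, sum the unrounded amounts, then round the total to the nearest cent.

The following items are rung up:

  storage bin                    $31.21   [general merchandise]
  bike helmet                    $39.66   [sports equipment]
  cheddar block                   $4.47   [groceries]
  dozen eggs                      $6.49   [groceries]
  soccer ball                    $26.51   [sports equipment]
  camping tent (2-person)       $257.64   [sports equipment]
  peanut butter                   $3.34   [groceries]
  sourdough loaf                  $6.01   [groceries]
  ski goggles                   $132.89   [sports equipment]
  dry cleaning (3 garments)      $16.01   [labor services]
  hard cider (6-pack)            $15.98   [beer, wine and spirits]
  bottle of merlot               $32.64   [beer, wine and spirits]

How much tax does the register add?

$44.04

Storage bin $31.21: general merchandise → 7% → $2.1847
Bike helmet $39.66: sports equipment → 5.75% → $2.28045
Cheddar block $4.47: groceries → 4.25% → $0.189975
Dozen eggs $6.49: groceries → 4.25% → $0.275825
Soccer ball $26.51: sports equipment → 5.75% → $1.524325
Camping tent (2-person) $257.64: sports equipment → 5.75% + 3.5% surcharge = 9.25% → $23.8317
Peanut butter $3.34: groceries → 4.25% → $0.14195
Sourdough loaf $6.01: groceries → 4.25% → $0.255425
Ski goggles $132.89: sports equipment → 5.75% → $7.641175
Dry cleaning (3 garments) $16.01: labor services → 0% → $0.00
Hard cider (6-pack) $15.98: beer, wine and spirits → 11.75% → $1.87765
Bottle of merlot $32.64: beer, wine and spirits → 11.75% → $3.8352
Unrounded tax sum = $44.038375 → $44.04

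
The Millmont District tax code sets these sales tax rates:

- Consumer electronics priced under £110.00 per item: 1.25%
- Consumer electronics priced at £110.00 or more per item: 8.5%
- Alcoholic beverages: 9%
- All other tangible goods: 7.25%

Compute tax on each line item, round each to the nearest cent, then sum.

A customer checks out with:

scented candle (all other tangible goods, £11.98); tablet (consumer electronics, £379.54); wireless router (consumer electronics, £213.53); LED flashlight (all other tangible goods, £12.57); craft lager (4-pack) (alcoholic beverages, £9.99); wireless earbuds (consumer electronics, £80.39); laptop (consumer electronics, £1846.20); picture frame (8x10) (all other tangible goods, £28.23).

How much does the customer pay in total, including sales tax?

Scented candle £11.98: all other tangible goods → 7.25% → £0.87
Tablet £379.54: consumer electronics, £110.00 or more → 8.5% → £32.26
Wireless router £213.53: consumer electronics, £110.00 or more → 8.5% → £18.15
LED flashlight £12.57: all other tangible goods → 7.25% → £0.91
Craft lager (4-pack) £9.99: alcoholic beverages → 9% → £0.90
Wireless earbuds £80.39: consumer electronics, under £110.00 → 1.25% → £1.00
Laptop £1846.20: consumer electronics, £110.00 or more → 8.5% → £156.93
Picture frame (8x10) £28.23: all other tangible goods → 7.25% → £2.05
Subtotal = £2582.43; tax = £213.07; total due = £2795.50

£2795.50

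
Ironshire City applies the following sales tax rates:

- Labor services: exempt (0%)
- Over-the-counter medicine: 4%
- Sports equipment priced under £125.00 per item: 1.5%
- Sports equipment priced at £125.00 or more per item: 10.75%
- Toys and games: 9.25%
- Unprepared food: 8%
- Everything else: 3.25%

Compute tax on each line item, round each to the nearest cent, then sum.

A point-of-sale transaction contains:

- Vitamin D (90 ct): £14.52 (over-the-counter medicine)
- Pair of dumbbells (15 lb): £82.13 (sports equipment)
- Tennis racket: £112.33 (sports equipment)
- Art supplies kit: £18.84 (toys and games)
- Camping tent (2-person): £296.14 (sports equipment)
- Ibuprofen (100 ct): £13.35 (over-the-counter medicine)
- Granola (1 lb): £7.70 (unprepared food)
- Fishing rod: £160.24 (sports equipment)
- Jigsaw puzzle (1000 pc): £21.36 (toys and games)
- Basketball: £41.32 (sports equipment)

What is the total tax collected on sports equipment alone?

£52.60

Pair of dumbbells (15 lb) £82.13: sports equipment, under £125.00 → 1.5% → £1.23
Tennis racket £112.33: sports equipment, under £125.00 → 1.5% → £1.68
Camping tent (2-person) £296.14: sports equipment, £125.00 or more → 10.75% → £31.84
Fishing rod £160.24: sports equipment, £125.00 or more → 10.75% → £17.23
Basketball £41.32: sports equipment, under £125.00 → 1.5% → £0.62
Tax on sports equipment = £1.23 + £1.68 + £31.84 + £17.23 + £0.62 = £52.60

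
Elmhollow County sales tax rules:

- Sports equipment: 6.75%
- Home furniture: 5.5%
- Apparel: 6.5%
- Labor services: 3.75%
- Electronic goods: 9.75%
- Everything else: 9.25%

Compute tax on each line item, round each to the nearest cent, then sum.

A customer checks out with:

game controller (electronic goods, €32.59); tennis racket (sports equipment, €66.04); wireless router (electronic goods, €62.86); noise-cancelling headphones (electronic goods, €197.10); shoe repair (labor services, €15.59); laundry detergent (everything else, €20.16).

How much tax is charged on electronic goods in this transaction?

Game controller €32.59: electronic goods → 9.75% → €3.18
Wireless router €62.86: electronic goods → 9.75% → €6.13
Noise-cancelling headphones €197.10: electronic goods → 9.75% → €19.22
Tax on electronic goods = €3.18 + €6.13 + €19.22 = €28.53

€28.53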